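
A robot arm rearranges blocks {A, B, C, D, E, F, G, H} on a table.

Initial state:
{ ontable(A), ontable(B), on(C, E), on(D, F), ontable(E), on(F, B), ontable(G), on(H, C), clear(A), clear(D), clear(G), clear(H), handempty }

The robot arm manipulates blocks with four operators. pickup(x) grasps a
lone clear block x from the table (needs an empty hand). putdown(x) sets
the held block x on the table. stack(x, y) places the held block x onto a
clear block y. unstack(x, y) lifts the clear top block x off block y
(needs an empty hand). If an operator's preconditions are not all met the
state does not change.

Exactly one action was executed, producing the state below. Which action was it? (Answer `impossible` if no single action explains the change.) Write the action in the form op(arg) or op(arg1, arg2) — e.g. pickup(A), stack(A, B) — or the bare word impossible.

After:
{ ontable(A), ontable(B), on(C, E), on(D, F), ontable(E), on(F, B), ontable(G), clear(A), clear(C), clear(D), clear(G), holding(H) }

unstack(H, C)

target: towers=[A; B/F/D; E/C; G] holding=H
         pickup(G) → towers=[A; B/F/D; E/C/H] holding=G
         pickup(A) → towers=[B/F/D; E/C/H; G] holding=A
     unstack(H, C) → towers=[A; B/F/D; E/C; G] holding=H  ← match
     unstack(D, F) → towers=[A; B/F; E/C/H; G] holding=D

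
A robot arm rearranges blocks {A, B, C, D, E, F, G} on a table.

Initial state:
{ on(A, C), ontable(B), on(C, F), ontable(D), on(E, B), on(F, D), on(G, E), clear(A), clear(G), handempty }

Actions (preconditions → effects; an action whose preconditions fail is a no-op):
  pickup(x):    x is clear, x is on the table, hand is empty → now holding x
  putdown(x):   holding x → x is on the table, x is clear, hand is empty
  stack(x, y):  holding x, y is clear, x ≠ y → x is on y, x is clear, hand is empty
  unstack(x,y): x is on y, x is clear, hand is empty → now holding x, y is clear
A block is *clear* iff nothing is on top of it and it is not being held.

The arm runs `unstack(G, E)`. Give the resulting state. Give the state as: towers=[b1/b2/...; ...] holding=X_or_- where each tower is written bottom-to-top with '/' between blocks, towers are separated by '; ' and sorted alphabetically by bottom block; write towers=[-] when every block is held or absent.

towers=[B/E; D/F/C/A] holding=G

before: towers=[B/E/G; D/F/C/A] holding=-
pre[unstack(G, E)]: on(G,E) ok, clear(G) ok, handempty ok
all met → apply unstack(G, E)
after:  towers=[B/E; D/F/C/A] holding=G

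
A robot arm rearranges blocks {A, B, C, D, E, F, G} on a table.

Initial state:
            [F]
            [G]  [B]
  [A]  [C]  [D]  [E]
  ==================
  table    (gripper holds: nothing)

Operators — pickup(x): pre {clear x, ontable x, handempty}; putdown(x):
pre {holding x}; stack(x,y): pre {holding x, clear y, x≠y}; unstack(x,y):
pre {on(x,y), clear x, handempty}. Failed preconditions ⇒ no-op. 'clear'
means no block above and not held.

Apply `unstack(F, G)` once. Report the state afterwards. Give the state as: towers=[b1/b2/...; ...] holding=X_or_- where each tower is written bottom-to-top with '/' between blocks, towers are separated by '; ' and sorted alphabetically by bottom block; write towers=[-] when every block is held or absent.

towers=[A; C; D/G; E/B] holding=F

before: towers=[A; C; D/G/F; E/B] holding=-
pre[unstack(F, G)]: on(F,G) ok, clear(F) ok, handempty ok
all met → apply unstack(F, G)
after:  towers=[A; C; D/G; E/B] holding=F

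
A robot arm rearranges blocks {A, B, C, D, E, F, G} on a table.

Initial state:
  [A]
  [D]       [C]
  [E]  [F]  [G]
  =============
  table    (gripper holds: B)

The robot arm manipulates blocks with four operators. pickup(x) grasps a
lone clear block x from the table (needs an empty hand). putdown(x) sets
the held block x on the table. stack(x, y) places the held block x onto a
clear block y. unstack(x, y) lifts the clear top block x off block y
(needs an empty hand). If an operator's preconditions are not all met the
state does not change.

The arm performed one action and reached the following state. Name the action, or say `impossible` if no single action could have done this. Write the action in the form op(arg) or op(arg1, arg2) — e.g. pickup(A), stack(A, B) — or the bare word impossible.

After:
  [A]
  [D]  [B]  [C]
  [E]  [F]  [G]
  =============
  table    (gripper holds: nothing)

stack(B, F)

target: towers=[E/D/A; F/B; G/C] holding=-
        putdown(B) → towers=[B; E/D/A; F; G/C] holding=-
       stack(B, F) → towers=[E/D/A; F/B; G/C] holding=-  ← match
       stack(B, A) → towers=[E/D/A/B; F; G/C] holding=-
       stack(B, C) → towers=[E/D/A; F; G/C/B] holding=-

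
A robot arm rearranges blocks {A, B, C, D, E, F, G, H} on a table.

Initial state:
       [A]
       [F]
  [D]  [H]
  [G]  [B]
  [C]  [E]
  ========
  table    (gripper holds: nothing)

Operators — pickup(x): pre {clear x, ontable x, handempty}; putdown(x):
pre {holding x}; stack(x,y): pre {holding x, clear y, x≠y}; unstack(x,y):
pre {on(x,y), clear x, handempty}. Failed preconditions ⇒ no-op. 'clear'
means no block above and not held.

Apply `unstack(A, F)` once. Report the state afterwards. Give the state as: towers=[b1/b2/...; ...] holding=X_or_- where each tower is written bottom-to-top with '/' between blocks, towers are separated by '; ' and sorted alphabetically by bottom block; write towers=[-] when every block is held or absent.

towers=[C/G/D; E/B/H/F] holding=A

before: towers=[C/G/D; E/B/H/F/A] holding=-
pre[unstack(A, F)]: on(A,F) ✓, clear(A) ✓, handempty ✓
all met → apply unstack(A, F)
after:  towers=[C/G/D; E/B/H/F] holding=A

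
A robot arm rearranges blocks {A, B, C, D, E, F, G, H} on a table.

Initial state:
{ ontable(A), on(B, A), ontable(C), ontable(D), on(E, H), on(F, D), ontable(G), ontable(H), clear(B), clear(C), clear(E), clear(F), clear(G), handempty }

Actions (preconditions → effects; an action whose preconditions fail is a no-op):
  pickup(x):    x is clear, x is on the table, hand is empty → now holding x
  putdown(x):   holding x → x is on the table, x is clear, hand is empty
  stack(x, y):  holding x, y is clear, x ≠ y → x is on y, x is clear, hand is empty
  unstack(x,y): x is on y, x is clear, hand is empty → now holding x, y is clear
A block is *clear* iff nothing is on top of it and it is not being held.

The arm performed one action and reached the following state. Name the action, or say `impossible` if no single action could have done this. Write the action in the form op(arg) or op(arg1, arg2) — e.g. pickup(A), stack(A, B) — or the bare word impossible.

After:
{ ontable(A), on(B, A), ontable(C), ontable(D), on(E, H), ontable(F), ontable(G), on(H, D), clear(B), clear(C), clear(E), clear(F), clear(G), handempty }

target: towers=[A/B; C; D/H/E; F; G] holding=-
         pickup(G) → towers=[A/B; C; D/F; H/E] holding=G
     unstack(E, H) → towers=[A/B; C; D/F; G; H] holding=E
     unstack(B, A) → towers=[A; C; D/F; G; H/E] holding=B
     unstack(F, D) → towers=[A/B; C; D; G; H/E] holding=F
         pickup(C) → towers=[A/B; D/F; G; H/E] holding=C
none of the 5 applicable actions match → impossible

impossible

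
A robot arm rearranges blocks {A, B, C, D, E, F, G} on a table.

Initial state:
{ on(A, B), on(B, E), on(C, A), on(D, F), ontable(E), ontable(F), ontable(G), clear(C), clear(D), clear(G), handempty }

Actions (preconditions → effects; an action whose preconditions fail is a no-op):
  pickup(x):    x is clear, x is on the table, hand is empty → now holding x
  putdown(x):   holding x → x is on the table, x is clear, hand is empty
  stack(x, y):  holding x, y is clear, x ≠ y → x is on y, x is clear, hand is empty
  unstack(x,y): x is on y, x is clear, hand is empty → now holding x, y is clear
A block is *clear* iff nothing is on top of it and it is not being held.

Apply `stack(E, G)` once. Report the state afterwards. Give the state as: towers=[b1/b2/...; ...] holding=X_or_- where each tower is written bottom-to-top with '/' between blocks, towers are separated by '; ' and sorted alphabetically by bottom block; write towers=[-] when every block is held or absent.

before: towers=[E/B/A/C; F/D; G] holding=-
pre[stack(E, G)]: holding(E) ✗, clear(G) ✓, E≠G ✓
holding(E) unmet → stack(E, G) is a no-op
after:  towers=[E/B/A/C; F/D; G] holding=-

towers=[E/B/A/C; F/D; G] holding=-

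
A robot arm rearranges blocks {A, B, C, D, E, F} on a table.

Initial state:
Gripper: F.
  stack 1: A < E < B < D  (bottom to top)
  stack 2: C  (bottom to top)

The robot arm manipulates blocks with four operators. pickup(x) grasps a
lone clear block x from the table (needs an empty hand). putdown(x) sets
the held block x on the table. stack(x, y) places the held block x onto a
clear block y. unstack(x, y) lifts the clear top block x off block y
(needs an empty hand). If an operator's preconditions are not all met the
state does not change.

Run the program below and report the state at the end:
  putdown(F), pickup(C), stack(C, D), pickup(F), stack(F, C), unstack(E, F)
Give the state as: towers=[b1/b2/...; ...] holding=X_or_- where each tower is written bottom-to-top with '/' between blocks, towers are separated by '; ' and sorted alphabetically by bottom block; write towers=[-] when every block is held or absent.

step 1 (putdown(F)): towers=[A/E/B/D; C; F] holding=-
step 2 (pickup(C)): towers=[A/E/B/D; F] holding=C
step 3 (stack(C, D)): towers=[A/E/B/D/C; F] holding=-
step 4 (pickup(F)): towers=[A/E/B/D/C] holding=F
step 5 (stack(F, C)): towers=[A/E/B/D/C/F] holding=-
step 6 (unstack(E, F)) [no-op]: towers=[A/E/B/D/C/F] holding=-

towers=[A/E/B/D/C/F] holding=-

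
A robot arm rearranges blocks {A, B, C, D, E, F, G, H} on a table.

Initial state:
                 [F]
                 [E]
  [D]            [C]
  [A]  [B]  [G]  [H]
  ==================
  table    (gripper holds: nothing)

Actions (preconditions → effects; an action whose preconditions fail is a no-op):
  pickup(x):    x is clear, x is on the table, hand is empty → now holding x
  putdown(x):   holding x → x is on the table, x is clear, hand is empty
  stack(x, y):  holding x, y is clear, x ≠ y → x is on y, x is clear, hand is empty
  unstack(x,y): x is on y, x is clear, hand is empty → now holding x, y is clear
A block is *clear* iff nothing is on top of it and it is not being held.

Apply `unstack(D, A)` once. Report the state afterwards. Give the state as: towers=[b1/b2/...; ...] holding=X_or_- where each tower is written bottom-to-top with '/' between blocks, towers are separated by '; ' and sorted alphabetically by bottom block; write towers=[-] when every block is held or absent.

before: towers=[A/D; B; G; H/C/E/F] holding=-
pre[unstack(D, A)]: on(D,A) ok, clear(D) ok, handempty ok
all met → apply unstack(D, A)
after:  towers=[A; B; G; H/C/E/F] holding=D

towers=[A; B; G; H/C/E/F] holding=D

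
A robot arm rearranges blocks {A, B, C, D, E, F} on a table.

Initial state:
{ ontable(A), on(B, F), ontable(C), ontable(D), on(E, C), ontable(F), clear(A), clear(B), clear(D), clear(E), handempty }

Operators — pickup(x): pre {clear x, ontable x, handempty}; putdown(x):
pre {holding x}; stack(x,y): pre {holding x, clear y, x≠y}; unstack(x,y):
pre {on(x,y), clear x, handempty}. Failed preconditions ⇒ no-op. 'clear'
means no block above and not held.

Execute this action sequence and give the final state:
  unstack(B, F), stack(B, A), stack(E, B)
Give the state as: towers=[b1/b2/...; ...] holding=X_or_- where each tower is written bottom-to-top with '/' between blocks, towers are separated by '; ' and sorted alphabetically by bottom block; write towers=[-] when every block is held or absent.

towers=[A/B; C/E; D; F] holding=-

step 1 (unstack(B, F)): towers=[A; C/E; D; F] holding=B
step 2 (stack(B, A)): towers=[A/B; C/E; D; F] holding=-
step 3 (stack(E, B)) [no-op]: towers=[A/B; C/E; D; F] holding=-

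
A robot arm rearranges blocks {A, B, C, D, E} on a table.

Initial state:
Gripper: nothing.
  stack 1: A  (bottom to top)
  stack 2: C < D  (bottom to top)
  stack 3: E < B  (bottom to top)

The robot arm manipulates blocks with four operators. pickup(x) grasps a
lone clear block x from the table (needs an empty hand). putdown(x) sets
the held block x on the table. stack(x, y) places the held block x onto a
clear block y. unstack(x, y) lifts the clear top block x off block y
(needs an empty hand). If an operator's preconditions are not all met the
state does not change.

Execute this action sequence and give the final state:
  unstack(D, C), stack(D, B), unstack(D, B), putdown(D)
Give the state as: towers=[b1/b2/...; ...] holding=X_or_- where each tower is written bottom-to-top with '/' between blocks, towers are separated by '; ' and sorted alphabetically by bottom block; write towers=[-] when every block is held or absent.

step 1 (unstack(D, C)): towers=[A; C; E/B] holding=D
step 2 (stack(D, B)): towers=[A; C; E/B/D] holding=-
step 3 (unstack(D, B)): towers=[A; C; E/B] holding=D
step 4 (putdown(D)): towers=[A; C; D; E/B] holding=-

towers=[A; C; D; E/B] holding=-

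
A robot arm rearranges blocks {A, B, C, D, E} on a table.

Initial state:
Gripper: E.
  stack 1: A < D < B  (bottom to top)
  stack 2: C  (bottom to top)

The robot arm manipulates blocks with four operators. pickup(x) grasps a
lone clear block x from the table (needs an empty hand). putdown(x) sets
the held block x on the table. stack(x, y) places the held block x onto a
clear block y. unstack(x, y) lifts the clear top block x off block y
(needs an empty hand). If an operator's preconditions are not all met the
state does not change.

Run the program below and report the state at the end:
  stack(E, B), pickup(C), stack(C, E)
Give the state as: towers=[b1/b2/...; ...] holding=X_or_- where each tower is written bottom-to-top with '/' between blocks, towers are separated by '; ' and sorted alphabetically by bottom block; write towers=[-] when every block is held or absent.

step 1 (stack(E, B)): towers=[A/D/B/E; C] holding=-
step 2 (pickup(C)): towers=[A/D/B/E] holding=C
step 3 (stack(C, E)): towers=[A/D/B/E/C] holding=-

towers=[A/D/B/E/C] holding=-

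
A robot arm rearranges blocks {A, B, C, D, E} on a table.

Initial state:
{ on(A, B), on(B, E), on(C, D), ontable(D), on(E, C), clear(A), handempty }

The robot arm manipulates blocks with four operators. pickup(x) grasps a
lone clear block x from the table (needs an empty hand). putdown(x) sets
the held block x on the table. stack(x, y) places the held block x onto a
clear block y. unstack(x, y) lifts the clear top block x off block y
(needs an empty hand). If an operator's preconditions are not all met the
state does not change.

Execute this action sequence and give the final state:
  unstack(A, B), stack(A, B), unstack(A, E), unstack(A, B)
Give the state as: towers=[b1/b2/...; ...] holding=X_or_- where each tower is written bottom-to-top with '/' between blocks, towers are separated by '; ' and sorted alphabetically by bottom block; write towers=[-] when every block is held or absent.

step 1 (unstack(A, B)): towers=[D/C/E/B] holding=A
step 2 (stack(A, B)): towers=[D/C/E/B/A] holding=-
step 3 (unstack(A, E)) [no-op]: towers=[D/C/E/B/A] holding=-
step 4 (unstack(A, B)): towers=[D/C/E/B] holding=A

towers=[D/C/E/B] holding=A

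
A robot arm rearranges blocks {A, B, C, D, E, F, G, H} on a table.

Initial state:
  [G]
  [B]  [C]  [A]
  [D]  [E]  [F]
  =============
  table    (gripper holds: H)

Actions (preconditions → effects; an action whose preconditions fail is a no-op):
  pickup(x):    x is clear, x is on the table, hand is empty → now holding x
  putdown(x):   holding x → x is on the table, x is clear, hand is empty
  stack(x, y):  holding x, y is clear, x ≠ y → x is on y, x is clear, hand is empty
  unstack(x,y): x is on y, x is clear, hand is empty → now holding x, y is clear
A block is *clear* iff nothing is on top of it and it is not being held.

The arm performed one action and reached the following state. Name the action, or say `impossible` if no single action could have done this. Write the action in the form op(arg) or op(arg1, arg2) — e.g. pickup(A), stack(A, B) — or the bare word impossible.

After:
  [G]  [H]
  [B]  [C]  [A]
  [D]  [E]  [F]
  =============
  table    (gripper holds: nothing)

target: towers=[D/B/G; E/C/H; F/A] holding=-
        putdown(H) → towers=[D/B/G; E/C; F/A; H] holding=-
       stack(H, G) → towers=[D/B/G/H; E/C; F/A] holding=-
       stack(H, A) → towers=[D/B/G; E/C; F/A/H] holding=-
       stack(H, C) → towers=[D/B/G; E/C/H; F/A] holding=-  ← match

stack(H, C)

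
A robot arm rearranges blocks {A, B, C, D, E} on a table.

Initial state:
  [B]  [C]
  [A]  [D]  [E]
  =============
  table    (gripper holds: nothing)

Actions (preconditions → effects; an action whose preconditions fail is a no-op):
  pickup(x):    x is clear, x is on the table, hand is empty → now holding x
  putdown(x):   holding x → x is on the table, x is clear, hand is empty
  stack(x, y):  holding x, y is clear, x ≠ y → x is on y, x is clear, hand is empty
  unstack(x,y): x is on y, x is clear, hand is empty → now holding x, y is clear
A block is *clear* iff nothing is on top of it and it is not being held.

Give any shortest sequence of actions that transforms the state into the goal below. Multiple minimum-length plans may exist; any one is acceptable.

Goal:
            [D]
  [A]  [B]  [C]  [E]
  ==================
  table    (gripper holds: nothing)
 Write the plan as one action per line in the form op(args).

unstack(B, A)
putdown(B)
unstack(C, D)
putdown(C)
pickup(D)
stack(D, C)

step 1 (unstack(B, A)): towers=[A; D/C; E] holding=B
step 2 (putdown(B)): towers=[A; B; D/C; E] holding=-
step 3 (unstack(C, D)): towers=[A; B; D; E] holding=C
step 4 (putdown(C)): towers=[A; B; C; D; E] holding=-
step 5 (pickup(D)): towers=[A; B; C; E] holding=D
step 6 (stack(D, C)): towers=[A; B; C/D; E] holding=-
goal check: towers=[A; B; C/D; E] holding=- — reached (length 6, optimal by BFS)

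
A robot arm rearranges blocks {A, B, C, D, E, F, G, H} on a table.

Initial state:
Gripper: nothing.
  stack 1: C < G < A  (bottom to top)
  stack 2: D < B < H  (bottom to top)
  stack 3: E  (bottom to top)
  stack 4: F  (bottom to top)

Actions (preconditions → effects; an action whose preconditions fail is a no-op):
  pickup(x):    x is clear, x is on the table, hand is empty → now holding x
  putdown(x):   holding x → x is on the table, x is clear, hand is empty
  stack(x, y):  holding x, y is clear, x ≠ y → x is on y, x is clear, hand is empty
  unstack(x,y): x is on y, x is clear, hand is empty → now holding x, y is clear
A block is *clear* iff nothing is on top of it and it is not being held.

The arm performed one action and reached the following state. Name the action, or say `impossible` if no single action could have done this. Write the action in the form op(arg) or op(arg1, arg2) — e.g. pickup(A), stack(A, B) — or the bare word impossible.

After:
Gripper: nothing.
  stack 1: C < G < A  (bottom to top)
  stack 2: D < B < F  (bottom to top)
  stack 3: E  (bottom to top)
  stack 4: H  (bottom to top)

target: towers=[C/G/A; D/B/F; E; H] holding=-
     unstack(A, G) → towers=[C/G; D/B/H; E; F] holding=A
         pickup(E) → towers=[C/G/A; D/B/H; F] holding=E
     unstack(H, B) → towers=[C/G/A; D/B; E; F] holding=H
         pickup(F) → towers=[C/G/A; D/B/H; E] holding=F
none of the 4 applicable actions match → impossible

impossible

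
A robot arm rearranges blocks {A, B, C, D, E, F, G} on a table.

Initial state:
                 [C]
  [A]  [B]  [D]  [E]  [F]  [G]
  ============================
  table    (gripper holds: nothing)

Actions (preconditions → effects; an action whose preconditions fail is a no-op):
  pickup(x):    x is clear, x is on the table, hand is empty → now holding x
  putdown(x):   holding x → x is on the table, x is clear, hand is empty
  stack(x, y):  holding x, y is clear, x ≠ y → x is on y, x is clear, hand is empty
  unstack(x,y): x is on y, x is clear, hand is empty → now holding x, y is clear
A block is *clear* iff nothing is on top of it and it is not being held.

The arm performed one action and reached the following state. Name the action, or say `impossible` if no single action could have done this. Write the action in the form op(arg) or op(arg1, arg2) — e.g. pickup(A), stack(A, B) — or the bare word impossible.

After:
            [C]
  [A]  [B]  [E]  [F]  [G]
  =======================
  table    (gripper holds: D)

pickup(D)

target: towers=[A; B; E/C; F; G] holding=D
         pickup(B) → towers=[A; D; E/C; F; G] holding=B
         pickup(F) → towers=[A; B; D; E/C; G] holding=F
         pickup(G) → towers=[A; B; D; E/C; F] holding=G
         pickup(D) → towers=[A; B; E/C; F; G] holding=D  ← match
         pickup(A) → towers=[B; D; E/C; F; G] holding=A
     unstack(C, E) → towers=[A; B; D; E; F; G] holding=C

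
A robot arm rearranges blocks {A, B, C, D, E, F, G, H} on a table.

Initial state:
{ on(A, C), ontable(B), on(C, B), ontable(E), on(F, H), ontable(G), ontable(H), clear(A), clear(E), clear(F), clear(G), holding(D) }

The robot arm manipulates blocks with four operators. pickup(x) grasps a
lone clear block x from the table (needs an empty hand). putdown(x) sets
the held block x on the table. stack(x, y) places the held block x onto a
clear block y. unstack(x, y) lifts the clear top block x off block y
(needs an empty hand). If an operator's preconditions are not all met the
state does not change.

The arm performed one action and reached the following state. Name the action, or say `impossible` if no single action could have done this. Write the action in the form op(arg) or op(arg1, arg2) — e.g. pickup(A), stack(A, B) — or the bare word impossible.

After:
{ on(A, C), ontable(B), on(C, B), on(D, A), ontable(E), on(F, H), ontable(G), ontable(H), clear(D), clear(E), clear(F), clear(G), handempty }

stack(D, A)

target: towers=[B/C/A/D; E; G; H/F] holding=-
        putdown(D) → towers=[B/C/A; D; E; G; H/F] holding=-
       stack(D, G) → towers=[B/C/A; E; G/D; H/F] holding=-
       stack(D, A) → towers=[B/C/A/D; E; G; H/F] holding=-  ← match
       stack(D, E) → towers=[B/C/A; E/D; G; H/F] holding=-
       stack(D, F) → towers=[B/C/A; E; G; H/F/D] holding=-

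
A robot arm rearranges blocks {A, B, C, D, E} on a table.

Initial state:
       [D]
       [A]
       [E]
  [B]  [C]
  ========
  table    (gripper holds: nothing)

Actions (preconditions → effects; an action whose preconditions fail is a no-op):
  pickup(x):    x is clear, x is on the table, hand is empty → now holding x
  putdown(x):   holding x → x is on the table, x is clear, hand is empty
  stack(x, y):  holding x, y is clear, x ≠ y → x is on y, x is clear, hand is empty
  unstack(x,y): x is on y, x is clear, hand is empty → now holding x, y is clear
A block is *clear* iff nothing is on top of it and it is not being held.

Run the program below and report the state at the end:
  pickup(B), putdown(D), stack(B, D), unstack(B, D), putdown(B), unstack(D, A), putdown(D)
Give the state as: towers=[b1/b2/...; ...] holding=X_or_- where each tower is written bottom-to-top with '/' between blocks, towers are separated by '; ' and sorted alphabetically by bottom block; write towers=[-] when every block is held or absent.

towers=[B; C/E/A; D] holding=-

step 1 (pickup(B)): towers=[C/E/A/D] holding=B
step 2 (putdown(D)) [no-op]: towers=[C/E/A/D] holding=B
step 3 (stack(B, D)): towers=[C/E/A/D/B] holding=-
step 4 (unstack(B, D)): towers=[C/E/A/D] holding=B
step 5 (putdown(B)): towers=[B; C/E/A/D] holding=-
step 6 (unstack(D, A)): towers=[B; C/E/A] holding=D
step 7 (putdown(D)): towers=[B; C/E/A; D] holding=-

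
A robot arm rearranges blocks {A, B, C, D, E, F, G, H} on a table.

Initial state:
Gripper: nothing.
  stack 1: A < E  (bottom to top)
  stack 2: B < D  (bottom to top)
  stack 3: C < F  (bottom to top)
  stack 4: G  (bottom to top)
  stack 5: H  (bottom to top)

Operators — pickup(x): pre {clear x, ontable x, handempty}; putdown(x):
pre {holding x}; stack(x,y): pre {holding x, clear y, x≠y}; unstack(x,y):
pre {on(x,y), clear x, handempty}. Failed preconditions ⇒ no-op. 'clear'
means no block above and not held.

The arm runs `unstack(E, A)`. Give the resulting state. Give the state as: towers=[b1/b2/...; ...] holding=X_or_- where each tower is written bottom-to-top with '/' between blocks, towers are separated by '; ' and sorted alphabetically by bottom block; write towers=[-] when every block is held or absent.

towers=[A; B/D; C/F; G; H] holding=E

before: towers=[A/E; B/D; C/F; G; H] holding=-
pre[unstack(E, A)]: on(E,A) ok, clear(E) ok, handempty ok
all met → apply unstack(E, A)
after:  towers=[A; B/D; C/F; G; H] holding=E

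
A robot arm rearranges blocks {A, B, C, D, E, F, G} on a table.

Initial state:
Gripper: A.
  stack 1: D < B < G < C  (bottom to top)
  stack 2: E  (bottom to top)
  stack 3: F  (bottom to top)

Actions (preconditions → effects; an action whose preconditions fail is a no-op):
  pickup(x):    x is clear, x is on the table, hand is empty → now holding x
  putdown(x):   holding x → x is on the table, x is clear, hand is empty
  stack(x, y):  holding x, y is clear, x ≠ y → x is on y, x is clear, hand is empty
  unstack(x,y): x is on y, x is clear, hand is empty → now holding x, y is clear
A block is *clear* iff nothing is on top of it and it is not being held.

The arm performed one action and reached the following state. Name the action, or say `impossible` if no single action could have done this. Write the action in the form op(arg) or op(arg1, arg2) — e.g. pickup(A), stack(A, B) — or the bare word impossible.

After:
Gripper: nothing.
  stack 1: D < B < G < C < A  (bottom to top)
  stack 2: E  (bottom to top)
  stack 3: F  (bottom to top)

stack(A, C)

target: towers=[D/B/G/C/A; E; F] holding=-
        putdown(A) → towers=[A; D/B/G/C; E; F] holding=-
       stack(A, F) → towers=[D/B/G/C; E; F/A] holding=-
       stack(A, E) → towers=[D/B/G/C; E/A; F] holding=-
       stack(A, C) → towers=[D/B/G/C/A; E; F] holding=-  ← match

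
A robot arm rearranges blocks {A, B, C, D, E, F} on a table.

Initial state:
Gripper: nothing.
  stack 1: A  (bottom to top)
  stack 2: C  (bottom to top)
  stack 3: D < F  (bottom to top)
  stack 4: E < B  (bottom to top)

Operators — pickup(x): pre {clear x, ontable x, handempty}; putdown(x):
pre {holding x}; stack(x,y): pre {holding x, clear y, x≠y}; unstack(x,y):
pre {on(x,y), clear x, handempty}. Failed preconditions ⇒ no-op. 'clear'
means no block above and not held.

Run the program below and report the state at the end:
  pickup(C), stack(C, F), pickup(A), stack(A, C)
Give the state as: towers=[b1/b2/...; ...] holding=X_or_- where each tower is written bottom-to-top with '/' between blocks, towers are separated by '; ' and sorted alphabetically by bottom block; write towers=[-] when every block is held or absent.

towers=[D/F/C/A; E/B] holding=-

step 1 (pickup(C)): towers=[A; D/F; E/B] holding=C
step 2 (stack(C, F)): towers=[A; D/F/C; E/B] holding=-
step 3 (pickup(A)): towers=[D/F/C; E/B] holding=A
step 4 (stack(A, C)): towers=[D/F/C/A; E/B] holding=-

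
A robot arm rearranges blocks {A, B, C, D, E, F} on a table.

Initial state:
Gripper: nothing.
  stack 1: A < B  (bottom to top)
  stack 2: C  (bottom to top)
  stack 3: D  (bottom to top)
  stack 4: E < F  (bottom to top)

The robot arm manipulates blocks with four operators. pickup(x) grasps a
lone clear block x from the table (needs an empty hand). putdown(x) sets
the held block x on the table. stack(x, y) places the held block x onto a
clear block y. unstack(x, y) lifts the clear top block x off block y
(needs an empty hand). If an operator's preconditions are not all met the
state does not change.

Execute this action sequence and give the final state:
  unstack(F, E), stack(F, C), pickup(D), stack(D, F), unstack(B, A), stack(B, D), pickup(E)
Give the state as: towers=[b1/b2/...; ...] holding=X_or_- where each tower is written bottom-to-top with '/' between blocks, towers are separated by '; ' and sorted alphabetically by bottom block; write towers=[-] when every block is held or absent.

towers=[A; C/F/D/B] holding=E

step 1 (unstack(F, E)): towers=[A/B; C; D; E] holding=F
step 2 (stack(F, C)): towers=[A/B; C/F; D; E] holding=-
step 3 (pickup(D)): towers=[A/B; C/F; E] holding=D
step 4 (stack(D, F)): towers=[A/B; C/F/D; E] holding=-
step 5 (unstack(B, A)): towers=[A; C/F/D; E] holding=B
step 6 (stack(B, D)): towers=[A; C/F/D/B; E] holding=-
step 7 (pickup(E)): towers=[A; C/F/D/B] holding=E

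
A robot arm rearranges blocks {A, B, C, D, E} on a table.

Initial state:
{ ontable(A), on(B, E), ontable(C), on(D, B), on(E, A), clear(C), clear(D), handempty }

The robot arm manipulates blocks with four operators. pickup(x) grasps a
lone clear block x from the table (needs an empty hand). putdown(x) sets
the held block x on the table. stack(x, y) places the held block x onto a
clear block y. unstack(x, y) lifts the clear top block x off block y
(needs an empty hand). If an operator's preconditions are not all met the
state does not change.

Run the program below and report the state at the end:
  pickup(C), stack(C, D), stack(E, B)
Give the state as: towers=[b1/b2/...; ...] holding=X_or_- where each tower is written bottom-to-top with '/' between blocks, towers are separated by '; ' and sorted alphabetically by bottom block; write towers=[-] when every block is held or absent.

towers=[A/E/B/D/C] holding=-

step 1 (pickup(C)): towers=[A/E/B/D] holding=C
step 2 (stack(C, D)): towers=[A/E/B/D/C] holding=-
step 3 (stack(E, B)) [no-op]: towers=[A/E/B/D/C] holding=-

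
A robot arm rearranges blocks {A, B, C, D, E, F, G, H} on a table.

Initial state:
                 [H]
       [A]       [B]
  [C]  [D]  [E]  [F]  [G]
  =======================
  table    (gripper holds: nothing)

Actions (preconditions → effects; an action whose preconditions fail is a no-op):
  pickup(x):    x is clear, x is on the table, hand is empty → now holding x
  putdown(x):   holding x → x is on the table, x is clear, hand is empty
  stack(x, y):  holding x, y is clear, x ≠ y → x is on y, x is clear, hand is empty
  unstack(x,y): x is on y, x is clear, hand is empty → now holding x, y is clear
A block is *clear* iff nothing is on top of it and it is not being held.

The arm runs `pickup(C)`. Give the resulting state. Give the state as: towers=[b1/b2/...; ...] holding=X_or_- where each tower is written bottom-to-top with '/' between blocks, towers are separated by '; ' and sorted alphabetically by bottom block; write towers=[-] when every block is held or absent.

towers=[D/A; E; F/B/H; G] holding=C

before: towers=[C; D/A; E; F/B/H; G] holding=-
pre[pickup(C)]: clear(C) ok, ontable(C) ok, handempty ok
all met → apply pickup(C)
after:  towers=[D/A; E; F/B/H; G] holding=C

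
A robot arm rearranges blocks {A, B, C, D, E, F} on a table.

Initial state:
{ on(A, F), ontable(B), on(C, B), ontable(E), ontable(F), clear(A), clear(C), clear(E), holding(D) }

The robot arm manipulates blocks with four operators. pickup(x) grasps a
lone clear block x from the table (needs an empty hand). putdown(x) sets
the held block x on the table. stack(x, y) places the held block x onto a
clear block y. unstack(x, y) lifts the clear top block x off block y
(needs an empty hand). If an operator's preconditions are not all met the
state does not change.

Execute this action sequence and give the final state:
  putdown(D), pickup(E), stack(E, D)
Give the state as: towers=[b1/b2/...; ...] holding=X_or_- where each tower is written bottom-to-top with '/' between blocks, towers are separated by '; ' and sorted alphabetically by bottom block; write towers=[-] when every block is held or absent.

step 1 (putdown(D)): towers=[B/C; D; E; F/A] holding=-
step 2 (pickup(E)): towers=[B/C; D; F/A] holding=E
step 3 (stack(E, D)): towers=[B/C; D/E; F/A] holding=-

towers=[B/C; D/E; F/A] holding=-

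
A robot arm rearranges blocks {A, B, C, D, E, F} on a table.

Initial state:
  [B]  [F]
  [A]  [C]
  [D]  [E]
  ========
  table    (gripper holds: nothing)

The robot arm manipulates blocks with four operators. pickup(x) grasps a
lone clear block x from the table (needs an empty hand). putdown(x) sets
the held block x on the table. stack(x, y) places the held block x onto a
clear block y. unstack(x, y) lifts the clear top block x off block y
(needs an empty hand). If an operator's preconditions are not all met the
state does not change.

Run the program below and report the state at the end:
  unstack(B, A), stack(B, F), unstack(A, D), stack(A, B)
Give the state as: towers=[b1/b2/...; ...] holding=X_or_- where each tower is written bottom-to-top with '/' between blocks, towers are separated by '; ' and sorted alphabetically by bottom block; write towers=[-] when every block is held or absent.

step 1 (unstack(B, A)): towers=[D/A; E/C/F] holding=B
step 2 (stack(B, F)): towers=[D/A; E/C/F/B] holding=-
step 3 (unstack(A, D)): towers=[D; E/C/F/B] holding=A
step 4 (stack(A, B)): towers=[D; E/C/F/B/A] holding=-

towers=[D; E/C/F/B/A] holding=-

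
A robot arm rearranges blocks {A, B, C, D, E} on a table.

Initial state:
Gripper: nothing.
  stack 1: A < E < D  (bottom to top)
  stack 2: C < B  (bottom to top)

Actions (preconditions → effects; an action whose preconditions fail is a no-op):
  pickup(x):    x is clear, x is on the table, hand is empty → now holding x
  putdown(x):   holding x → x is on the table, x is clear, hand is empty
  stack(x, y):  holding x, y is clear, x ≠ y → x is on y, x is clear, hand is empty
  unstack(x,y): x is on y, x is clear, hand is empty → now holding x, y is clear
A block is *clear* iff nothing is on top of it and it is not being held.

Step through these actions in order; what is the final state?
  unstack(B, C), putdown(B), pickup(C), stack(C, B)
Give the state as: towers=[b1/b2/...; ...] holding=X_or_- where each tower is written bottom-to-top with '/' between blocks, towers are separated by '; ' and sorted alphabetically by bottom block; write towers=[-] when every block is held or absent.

step 1 (unstack(B, C)): towers=[A/E/D; C] holding=B
step 2 (putdown(B)): towers=[A/E/D; B; C] holding=-
step 3 (pickup(C)): towers=[A/E/D; B] holding=C
step 4 (stack(C, B)): towers=[A/E/D; B/C] holding=-

towers=[A/E/D; B/C] holding=-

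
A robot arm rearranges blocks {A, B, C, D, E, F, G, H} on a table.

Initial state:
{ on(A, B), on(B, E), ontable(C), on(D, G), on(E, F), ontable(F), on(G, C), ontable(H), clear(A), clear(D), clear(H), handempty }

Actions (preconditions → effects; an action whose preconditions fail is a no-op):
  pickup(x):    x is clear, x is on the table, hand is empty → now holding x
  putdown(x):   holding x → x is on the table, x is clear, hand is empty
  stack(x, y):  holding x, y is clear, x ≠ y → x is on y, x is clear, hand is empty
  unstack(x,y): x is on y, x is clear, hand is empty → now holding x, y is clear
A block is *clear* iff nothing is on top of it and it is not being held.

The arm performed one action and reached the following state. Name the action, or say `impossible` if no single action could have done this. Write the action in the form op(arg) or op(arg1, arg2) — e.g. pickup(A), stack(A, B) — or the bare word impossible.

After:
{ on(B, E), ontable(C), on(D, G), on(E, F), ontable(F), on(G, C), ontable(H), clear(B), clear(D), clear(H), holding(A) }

unstack(A, B)

target: towers=[C/G/D; F/E/B; H] holding=A
     unstack(A, B) → towers=[C/G/D; F/E/B; H] holding=A  ← match
         pickup(H) → towers=[C/G/D; F/E/B/A] holding=H
     unstack(D, G) → towers=[C/G; F/E/B/A; H] holding=D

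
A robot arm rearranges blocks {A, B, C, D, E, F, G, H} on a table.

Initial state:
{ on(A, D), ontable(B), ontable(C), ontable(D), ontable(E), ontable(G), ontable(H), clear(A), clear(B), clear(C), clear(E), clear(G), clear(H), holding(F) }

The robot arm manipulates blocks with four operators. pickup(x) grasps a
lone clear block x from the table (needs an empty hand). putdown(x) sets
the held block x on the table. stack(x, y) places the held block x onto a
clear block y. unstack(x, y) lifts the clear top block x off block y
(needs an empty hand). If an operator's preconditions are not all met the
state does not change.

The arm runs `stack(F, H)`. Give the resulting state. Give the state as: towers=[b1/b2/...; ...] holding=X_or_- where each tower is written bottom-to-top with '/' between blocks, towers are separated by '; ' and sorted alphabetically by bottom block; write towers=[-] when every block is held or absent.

towers=[B; C; D/A; E; G; H/F] holding=-

before: towers=[B; C; D/A; E; G; H] holding=F
pre[stack(F, H)]: holding(F) ✓, clear(H) ✓, F≠H ✓
all met → apply stack(F, H)
after:  towers=[B; C; D/A; E; G; H/F] holding=-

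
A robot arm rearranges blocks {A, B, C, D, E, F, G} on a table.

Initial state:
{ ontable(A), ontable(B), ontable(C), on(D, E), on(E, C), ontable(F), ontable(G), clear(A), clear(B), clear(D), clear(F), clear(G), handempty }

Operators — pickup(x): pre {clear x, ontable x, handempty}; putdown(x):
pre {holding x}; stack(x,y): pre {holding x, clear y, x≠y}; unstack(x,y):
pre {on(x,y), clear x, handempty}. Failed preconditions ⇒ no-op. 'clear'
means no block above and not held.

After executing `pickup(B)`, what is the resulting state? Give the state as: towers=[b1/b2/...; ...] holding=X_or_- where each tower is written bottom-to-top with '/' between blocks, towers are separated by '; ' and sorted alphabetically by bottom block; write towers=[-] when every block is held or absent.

towers=[A; C/E/D; F; G] holding=B

before: towers=[A; B; C/E/D; F; G] holding=-
pre[pickup(B)]: clear(B) yes, ontable(B) yes, handempty yes
all met → apply pickup(B)
after:  towers=[A; C/E/D; F; G] holding=B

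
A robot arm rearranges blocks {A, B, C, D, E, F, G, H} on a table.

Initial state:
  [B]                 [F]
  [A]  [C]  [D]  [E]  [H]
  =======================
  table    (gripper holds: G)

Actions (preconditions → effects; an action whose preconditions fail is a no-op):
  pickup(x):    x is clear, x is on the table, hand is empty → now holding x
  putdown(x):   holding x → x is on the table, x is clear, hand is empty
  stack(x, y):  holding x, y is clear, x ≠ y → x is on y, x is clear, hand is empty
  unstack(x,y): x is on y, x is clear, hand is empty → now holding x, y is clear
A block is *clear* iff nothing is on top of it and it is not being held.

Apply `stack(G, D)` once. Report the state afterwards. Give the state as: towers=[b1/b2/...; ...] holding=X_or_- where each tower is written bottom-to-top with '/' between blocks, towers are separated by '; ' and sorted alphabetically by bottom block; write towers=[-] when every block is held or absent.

towers=[A/B; C; D/G; E; H/F] holding=-

before: towers=[A/B; C; D; E; H/F] holding=G
pre[stack(G, D)]: holding(G) ok, clear(D) ok, G≠D ok
all met → apply stack(G, D)
after:  towers=[A/B; C; D/G; E; H/F] holding=-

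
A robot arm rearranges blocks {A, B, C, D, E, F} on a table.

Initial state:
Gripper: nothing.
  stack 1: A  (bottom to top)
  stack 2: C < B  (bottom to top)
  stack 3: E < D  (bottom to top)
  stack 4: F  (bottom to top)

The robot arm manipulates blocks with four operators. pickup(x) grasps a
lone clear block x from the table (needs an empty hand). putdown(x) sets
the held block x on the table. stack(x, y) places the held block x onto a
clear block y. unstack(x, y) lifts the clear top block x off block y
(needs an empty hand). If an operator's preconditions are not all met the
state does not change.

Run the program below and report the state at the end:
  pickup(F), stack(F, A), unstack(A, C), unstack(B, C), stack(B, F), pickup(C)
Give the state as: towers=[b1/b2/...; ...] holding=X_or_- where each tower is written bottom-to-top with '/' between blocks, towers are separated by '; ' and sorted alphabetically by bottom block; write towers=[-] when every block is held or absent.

step 1 (pickup(F)): towers=[A; C/B; E/D] holding=F
step 2 (stack(F, A)): towers=[A/F; C/B; E/D] holding=-
step 3 (unstack(A, C)) [no-op]: towers=[A/F; C/B; E/D] holding=-
step 4 (unstack(B, C)): towers=[A/F; C; E/D] holding=B
step 5 (stack(B, F)): towers=[A/F/B; C; E/D] holding=-
step 6 (pickup(C)): towers=[A/F/B; E/D] holding=C

towers=[A/F/B; E/D] holding=C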